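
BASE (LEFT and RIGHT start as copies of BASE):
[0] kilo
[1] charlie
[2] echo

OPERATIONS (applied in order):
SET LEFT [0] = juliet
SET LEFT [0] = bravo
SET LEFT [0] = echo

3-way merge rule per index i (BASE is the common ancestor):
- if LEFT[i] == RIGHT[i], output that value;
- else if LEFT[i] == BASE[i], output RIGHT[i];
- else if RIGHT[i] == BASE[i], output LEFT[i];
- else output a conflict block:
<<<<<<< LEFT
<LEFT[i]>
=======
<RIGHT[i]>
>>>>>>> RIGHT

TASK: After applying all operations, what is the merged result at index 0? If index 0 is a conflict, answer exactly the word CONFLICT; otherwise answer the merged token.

Final LEFT:  [echo, charlie, echo]
Final RIGHT: [kilo, charlie, echo]
i=0: L=echo, R=kilo=BASE -> take LEFT -> echo
i=1: L=charlie R=charlie -> agree -> charlie
i=2: L=echo R=echo -> agree -> echo
Index 0 -> echo

Answer: echo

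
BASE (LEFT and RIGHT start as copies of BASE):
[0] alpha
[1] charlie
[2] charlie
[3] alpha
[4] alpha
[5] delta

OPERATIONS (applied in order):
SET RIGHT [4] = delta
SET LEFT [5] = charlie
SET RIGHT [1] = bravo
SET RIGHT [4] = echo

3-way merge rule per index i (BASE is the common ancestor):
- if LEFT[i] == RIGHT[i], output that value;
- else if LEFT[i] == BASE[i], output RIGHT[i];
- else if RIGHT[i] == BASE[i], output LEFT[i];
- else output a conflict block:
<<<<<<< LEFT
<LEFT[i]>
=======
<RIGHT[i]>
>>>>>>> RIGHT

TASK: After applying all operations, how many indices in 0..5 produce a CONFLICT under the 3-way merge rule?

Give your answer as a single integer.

Answer: 0

Derivation:
Final LEFT:  [alpha, charlie, charlie, alpha, alpha, charlie]
Final RIGHT: [alpha, bravo, charlie, alpha, echo, delta]
i=0: L=alpha R=alpha -> agree -> alpha
i=1: L=charlie=BASE, R=bravo -> take RIGHT -> bravo
i=2: L=charlie R=charlie -> agree -> charlie
i=3: L=alpha R=alpha -> agree -> alpha
i=4: L=alpha=BASE, R=echo -> take RIGHT -> echo
i=5: L=charlie, R=delta=BASE -> take LEFT -> charlie
Conflict count: 0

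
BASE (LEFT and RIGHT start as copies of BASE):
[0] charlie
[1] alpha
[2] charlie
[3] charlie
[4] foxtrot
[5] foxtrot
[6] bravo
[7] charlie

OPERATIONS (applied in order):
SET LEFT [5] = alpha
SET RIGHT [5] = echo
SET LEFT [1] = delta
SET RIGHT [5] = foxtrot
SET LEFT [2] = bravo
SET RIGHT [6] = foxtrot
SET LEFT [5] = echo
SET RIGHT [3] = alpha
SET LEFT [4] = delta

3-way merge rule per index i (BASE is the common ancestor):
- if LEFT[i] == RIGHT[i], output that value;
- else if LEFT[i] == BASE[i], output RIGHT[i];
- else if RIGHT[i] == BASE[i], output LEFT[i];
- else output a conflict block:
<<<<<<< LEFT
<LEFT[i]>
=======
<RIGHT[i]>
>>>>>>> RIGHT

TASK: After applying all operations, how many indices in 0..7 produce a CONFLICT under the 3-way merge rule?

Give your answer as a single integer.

Final LEFT:  [charlie, delta, bravo, charlie, delta, echo, bravo, charlie]
Final RIGHT: [charlie, alpha, charlie, alpha, foxtrot, foxtrot, foxtrot, charlie]
i=0: L=charlie R=charlie -> agree -> charlie
i=1: L=delta, R=alpha=BASE -> take LEFT -> delta
i=2: L=bravo, R=charlie=BASE -> take LEFT -> bravo
i=3: L=charlie=BASE, R=alpha -> take RIGHT -> alpha
i=4: L=delta, R=foxtrot=BASE -> take LEFT -> delta
i=5: L=echo, R=foxtrot=BASE -> take LEFT -> echo
i=6: L=bravo=BASE, R=foxtrot -> take RIGHT -> foxtrot
i=7: L=charlie R=charlie -> agree -> charlie
Conflict count: 0

Answer: 0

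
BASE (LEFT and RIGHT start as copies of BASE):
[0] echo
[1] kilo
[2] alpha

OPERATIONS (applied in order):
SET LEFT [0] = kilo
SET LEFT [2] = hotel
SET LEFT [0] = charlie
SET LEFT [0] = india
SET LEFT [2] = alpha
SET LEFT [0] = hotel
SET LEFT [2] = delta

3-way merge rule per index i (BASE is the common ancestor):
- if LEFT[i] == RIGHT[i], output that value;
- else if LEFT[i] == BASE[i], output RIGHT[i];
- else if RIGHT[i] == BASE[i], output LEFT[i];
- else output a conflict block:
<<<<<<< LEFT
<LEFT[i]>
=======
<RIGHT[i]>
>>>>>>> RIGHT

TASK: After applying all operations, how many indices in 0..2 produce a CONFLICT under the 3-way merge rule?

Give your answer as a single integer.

Answer: 0

Derivation:
Final LEFT:  [hotel, kilo, delta]
Final RIGHT: [echo, kilo, alpha]
i=0: L=hotel, R=echo=BASE -> take LEFT -> hotel
i=1: L=kilo R=kilo -> agree -> kilo
i=2: L=delta, R=alpha=BASE -> take LEFT -> delta
Conflict count: 0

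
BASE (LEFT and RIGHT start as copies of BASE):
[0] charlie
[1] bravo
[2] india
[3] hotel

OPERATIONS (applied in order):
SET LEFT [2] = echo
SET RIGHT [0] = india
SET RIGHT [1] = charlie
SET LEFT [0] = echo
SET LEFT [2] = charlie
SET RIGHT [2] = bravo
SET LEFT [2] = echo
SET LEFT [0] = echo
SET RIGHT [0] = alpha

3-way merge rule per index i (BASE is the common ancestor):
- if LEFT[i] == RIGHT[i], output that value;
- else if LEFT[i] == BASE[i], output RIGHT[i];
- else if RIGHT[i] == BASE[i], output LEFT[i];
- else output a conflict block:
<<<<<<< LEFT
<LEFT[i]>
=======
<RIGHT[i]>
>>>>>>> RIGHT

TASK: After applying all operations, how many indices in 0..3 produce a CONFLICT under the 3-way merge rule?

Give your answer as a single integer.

Final LEFT:  [echo, bravo, echo, hotel]
Final RIGHT: [alpha, charlie, bravo, hotel]
i=0: BASE=charlie L=echo R=alpha all differ -> CONFLICT
i=1: L=bravo=BASE, R=charlie -> take RIGHT -> charlie
i=2: BASE=india L=echo R=bravo all differ -> CONFLICT
i=3: L=hotel R=hotel -> agree -> hotel
Conflict count: 2

Answer: 2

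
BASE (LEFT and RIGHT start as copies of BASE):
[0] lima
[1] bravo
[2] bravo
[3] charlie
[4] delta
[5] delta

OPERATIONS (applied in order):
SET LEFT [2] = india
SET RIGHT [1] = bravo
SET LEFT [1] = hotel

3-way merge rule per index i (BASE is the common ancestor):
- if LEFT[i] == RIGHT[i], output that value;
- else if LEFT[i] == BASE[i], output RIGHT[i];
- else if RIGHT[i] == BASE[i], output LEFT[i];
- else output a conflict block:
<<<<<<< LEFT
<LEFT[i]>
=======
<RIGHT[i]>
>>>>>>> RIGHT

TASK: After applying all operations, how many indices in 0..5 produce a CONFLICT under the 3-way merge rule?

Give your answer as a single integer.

Final LEFT:  [lima, hotel, india, charlie, delta, delta]
Final RIGHT: [lima, bravo, bravo, charlie, delta, delta]
i=0: L=lima R=lima -> agree -> lima
i=1: L=hotel, R=bravo=BASE -> take LEFT -> hotel
i=2: L=india, R=bravo=BASE -> take LEFT -> india
i=3: L=charlie R=charlie -> agree -> charlie
i=4: L=delta R=delta -> agree -> delta
i=5: L=delta R=delta -> agree -> delta
Conflict count: 0

Answer: 0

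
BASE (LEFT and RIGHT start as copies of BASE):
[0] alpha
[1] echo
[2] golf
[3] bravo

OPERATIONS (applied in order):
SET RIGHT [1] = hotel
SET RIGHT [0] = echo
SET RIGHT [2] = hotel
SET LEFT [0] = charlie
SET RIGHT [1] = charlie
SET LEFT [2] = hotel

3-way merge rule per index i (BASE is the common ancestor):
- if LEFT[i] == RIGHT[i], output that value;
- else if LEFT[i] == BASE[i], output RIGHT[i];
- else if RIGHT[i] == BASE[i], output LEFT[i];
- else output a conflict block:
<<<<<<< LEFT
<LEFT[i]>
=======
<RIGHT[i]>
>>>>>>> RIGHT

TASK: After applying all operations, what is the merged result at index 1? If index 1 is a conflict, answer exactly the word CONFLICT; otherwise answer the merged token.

Final LEFT:  [charlie, echo, hotel, bravo]
Final RIGHT: [echo, charlie, hotel, bravo]
i=0: BASE=alpha L=charlie R=echo all differ -> CONFLICT
i=1: L=echo=BASE, R=charlie -> take RIGHT -> charlie
i=2: L=hotel R=hotel -> agree -> hotel
i=3: L=bravo R=bravo -> agree -> bravo
Index 1 -> charlie

Answer: charlie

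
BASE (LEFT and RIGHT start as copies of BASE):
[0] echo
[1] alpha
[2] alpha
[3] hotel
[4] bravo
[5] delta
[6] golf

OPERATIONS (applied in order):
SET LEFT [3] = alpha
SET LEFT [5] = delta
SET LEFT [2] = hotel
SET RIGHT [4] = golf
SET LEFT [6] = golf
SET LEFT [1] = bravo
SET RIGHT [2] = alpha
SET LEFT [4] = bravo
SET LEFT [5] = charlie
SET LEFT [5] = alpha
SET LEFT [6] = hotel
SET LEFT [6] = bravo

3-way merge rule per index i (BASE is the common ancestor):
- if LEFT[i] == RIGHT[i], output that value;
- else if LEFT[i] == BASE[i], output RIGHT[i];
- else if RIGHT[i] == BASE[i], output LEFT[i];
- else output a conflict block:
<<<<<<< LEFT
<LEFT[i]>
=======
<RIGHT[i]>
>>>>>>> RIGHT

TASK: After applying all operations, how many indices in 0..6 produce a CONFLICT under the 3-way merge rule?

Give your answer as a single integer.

Answer: 0

Derivation:
Final LEFT:  [echo, bravo, hotel, alpha, bravo, alpha, bravo]
Final RIGHT: [echo, alpha, alpha, hotel, golf, delta, golf]
i=0: L=echo R=echo -> agree -> echo
i=1: L=bravo, R=alpha=BASE -> take LEFT -> bravo
i=2: L=hotel, R=alpha=BASE -> take LEFT -> hotel
i=3: L=alpha, R=hotel=BASE -> take LEFT -> alpha
i=4: L=bravo=BASE, R=golf -> take RIGHT -> golf
i=5: L=alpha, R=delta=BASE -> take LEFT -> alpha
i=6: L=bravo, R=golf=BASE -> take LEFT -> bravo
Conflict count: 0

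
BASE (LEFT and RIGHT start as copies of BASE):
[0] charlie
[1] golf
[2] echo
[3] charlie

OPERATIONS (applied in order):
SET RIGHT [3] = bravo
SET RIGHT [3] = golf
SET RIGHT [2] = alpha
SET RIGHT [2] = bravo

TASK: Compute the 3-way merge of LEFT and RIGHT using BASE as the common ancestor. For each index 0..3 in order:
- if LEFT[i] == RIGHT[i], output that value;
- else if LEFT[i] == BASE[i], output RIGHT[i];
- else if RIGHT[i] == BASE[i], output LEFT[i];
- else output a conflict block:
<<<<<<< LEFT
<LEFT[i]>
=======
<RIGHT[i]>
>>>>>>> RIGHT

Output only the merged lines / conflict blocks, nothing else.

Answer: charlie
golf
bravo
golf

Derivation:
Final LEFT:  [charlie, golf, echo, charlie]
Final RIGHT: [charlie, golf, bravo, golf]
i=0: L=charlie R=charlie -> agree -> charlie
i=1: L=golf R=golf -> agree -> golf
i=2: L=echo=BASE, R=bravo -> take RIGHT -> bravo
i=3: L=charlie=BASE, R=golf -> take RIGHT -> golf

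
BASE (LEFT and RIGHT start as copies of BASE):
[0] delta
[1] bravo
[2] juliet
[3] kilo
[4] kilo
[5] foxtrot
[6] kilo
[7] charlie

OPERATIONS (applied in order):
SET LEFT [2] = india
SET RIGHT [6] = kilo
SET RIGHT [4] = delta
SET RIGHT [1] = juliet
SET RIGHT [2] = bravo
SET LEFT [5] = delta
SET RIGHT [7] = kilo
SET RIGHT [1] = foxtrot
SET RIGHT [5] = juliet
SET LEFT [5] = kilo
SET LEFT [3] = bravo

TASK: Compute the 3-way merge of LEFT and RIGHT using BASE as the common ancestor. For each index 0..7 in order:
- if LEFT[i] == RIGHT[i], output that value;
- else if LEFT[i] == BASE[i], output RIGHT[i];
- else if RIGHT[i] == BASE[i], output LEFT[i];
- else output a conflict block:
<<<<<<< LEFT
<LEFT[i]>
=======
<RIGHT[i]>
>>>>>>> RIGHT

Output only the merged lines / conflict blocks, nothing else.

Final LEFT:  [delta, bravo, india, bravo, kilo, kilo, kilo, charlie]
Final RIGHT: [delta, foxtrot, bravo, kilo, delta, juliet, kilo, kilo]
i=0: L=delta R=delta -> agree -> delta
i=1: L=bravo=BASE, R=foxtrot -> take RIGHT -> foxtrot
i=2: BASE=juliet L=india R=bravo all differ -> CONFLICT
i=3: L=bravo, R=kilo=BASE -> take LEFT -> bravo
i=4: L=kilo=BASE, R=delta -> take RIGHT -> delta
i=5: BASE=foxtrot L=kilo R=juliet all differ -> CONFLICT
i=6: L=kilo R=kilo -> agree -> kilo
i=7: L=charlie=BASE, R=kilo -> take RIGHT -> kilo

Answer: delta
foxtrot
<<<<<<< LEFT
india
=======
bravo
>>>>>>> RIGHT
bravo
delta
<<<<<<< LEFT
kilo
=======
juliet
>>>>>>> RIGHT
kilo
kilo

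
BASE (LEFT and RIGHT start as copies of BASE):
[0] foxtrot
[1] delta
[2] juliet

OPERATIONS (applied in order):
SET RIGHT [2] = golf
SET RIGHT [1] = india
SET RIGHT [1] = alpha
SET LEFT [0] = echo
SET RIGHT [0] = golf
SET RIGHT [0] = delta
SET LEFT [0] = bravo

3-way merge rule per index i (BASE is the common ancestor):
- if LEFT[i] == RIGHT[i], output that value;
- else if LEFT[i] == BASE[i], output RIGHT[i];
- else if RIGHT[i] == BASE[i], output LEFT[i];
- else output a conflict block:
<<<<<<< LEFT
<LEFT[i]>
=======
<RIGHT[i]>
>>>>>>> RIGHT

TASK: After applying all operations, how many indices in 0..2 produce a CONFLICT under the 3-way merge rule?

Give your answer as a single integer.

Answer: 1

Derivation:
Final LEFT:  [bravo, delta, juliet]
Final RIGHT: [delta, alpha, golf]
i=0: BASE=foxtrot L=bravo R=delta all differ -> CONFLICT
i=1: L=delta=BASE, R=alpha -> take RIGHT -> alpha
i=2: L=juliet=BASE, R=golf -> take RIGHT -> golf
Conflict count: 1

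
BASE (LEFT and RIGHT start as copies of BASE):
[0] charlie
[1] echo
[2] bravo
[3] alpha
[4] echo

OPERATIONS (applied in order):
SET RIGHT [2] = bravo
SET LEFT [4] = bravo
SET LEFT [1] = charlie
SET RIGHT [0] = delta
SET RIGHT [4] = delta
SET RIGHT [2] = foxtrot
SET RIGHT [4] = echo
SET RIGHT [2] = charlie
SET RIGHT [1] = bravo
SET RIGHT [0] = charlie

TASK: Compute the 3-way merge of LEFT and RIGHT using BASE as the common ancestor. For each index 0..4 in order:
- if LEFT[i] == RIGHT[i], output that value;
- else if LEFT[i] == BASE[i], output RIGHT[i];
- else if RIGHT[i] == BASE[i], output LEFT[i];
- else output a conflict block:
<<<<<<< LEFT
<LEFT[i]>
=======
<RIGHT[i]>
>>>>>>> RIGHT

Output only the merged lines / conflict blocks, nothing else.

Answer: charlie
<<<<<<< LEFT
charlie
=======
bravo
>>>>>>> RIGHT
charlie
alpha
bravo

Derivation:
Final LEFT:  [charlie, charlie, bravo, alpha, bravo]
Final RIGHT: [charlie, bravo, charlie, alpha, echo]
i=0: L=charlie R=charlie -> agree -> charlie
i=1: BASE=echo L=charlie R=bravo all differ -> CONFLICT
i=2: L=bravo=BASE, R=charlie -> take RIGHT -> charlie
i=3: L=alpha R=alpha -> agree -> alpha
i=4: L=bravo, R=echo=BASE -> take LEFT -> bravo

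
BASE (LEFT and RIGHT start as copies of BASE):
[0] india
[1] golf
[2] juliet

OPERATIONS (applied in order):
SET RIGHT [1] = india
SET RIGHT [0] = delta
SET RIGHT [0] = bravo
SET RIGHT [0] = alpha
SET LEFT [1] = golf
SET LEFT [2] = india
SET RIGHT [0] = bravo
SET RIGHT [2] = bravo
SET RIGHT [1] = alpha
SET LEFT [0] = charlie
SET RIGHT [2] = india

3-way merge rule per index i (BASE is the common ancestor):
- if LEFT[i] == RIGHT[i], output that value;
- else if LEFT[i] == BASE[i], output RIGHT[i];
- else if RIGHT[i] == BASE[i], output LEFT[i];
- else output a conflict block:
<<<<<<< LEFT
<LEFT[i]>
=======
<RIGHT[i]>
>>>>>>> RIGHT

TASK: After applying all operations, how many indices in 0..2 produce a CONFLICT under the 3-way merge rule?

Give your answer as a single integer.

Answer: 1

Derivation:
Final LEFT:  [charlie, golf, india]
Final RIGHT: [bravo, alpha, india]
i=0: BASE=india L=charlie R=bravo all differ -> CONFLICT
i=1: L=golf=BASE, R=alpha -> take RIGHT -> alpha
i=2: L=india R=india -> agree -> india
Conflict count: 1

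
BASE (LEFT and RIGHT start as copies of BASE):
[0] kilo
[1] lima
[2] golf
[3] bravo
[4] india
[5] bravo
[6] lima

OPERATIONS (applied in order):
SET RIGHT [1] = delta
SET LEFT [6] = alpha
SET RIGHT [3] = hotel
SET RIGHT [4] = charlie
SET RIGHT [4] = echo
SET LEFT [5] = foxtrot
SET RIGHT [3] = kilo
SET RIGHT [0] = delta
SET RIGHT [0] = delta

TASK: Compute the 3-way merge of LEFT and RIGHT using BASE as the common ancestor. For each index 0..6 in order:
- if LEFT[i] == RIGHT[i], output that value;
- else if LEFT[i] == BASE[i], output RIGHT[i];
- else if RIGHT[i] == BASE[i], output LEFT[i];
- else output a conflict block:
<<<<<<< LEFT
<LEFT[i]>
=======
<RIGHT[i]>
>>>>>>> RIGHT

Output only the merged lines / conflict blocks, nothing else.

Final LEFT:  [kilo, lima, golf, bravo, india, foxtrot, alpha]
Final RIGHT: [delta, delta, golf, kilo, echo, bravo, lima]
i=0: L=kilo=BASE, R=delta -> take RIGHT -> delta
i=1: L=lima=BASE, R=delta -> take RIGHT -> delta
i=2: L=golf R=golf -> agree -> golf
i=3: L=bravo=BASE, R=kilo -> take RIGHT -> kilo
i=4: L=india=BASE, R=echo -> take RIGHT -> echo
i=5: L=foxtrot, R=bravo=BASE -> take LEFT -> foxtrot
i=6: L=alpha, R=lima=BASE -> take LEFT -> alpha

Answer: delta
delta
golf
kilo
echo
foxtrot
alpha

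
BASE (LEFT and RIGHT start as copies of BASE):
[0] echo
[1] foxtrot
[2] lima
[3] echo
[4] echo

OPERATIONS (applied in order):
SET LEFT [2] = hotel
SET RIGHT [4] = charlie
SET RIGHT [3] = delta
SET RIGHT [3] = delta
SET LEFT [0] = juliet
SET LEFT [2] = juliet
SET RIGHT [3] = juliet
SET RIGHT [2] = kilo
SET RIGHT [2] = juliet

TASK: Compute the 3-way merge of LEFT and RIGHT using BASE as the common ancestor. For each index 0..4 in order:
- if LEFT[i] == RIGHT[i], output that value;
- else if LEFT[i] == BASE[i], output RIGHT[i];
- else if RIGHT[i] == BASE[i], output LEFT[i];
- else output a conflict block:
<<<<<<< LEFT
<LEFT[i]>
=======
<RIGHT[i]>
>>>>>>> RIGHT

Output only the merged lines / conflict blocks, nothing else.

Answer: juliet
foxtrot
juliet
juliet
charlie

Derivation:
Final LEFT:  [juliet, foxtrot, juliet, echo, echo]
Final RIGHT: [echo, foxtrot, juliet, juliet, charlie]
i=0: L=juliet, R=echo=BASE -> take LEFT -> juliet
i=1: L=foxtrot R=foxtrot -> agree -> foxtrot
i=2: L=juliet R=juliet -> agree -> juliet
i=3: L=echo=BASE, R=juliet -> take RIGHT -> juliet
i=4: L=echo=BASE, R=charlie -> take RIGHT -> charlie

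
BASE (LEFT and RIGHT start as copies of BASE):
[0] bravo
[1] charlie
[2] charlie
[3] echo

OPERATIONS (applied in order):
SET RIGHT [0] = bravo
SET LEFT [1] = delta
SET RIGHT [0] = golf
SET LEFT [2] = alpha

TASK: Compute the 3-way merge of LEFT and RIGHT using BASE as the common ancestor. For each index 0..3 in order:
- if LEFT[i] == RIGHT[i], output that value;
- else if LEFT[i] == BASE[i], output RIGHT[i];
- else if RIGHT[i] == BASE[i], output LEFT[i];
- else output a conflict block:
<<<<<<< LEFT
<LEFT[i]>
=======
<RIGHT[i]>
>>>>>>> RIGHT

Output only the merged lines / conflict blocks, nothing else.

Final LEFT:  [bravo, delta, alpha, echo]
Final RIGHT: [golf, charlie, charlie, echo]
i=0: L=bravo=BASE, R=golf -> take RIGHT -> golf
i=1: L=delta, R=charlie=BASE -> take LEFT -> delta
i=2: L=alpha, R=charlie=BASE -> take LEFT -> alpha
i=3: L=echo R=echo -> agree -> echo

Answer: golf
delta
alpha
echo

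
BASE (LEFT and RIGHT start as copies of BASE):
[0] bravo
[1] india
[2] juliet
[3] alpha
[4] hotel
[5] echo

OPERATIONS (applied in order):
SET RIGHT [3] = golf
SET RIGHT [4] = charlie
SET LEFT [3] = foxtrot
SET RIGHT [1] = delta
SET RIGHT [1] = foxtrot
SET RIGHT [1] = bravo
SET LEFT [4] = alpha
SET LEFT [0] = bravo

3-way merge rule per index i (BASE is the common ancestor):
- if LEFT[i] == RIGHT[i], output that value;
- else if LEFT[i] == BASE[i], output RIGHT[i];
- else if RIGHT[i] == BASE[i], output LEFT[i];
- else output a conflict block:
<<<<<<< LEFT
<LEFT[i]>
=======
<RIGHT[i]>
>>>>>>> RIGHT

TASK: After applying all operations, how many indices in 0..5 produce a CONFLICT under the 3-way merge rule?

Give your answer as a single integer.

Final LEFT:  [bravo, india, juliet, foxtrot, alpha, echo]
Final RIGHT: [bravo, bravo, juliet, golf, charlie, echo]
i=0: L=bravo R=bravo -> agree -> bravo
i=1: L=india=BASE, R=bravo -> take RIGHT -> bravo
i=2: L=juliet R=juliet -> agree -> juliet
i=3: BASE=alpha L=foxtrot R=golf all differ -> CONFLICT
i=4: BASE=hotel L=alpha R=charlie all differ -> CONFLICT
i=5: L=echo R=echo -> agree -> echo
Conflict count: 2

Answer: 2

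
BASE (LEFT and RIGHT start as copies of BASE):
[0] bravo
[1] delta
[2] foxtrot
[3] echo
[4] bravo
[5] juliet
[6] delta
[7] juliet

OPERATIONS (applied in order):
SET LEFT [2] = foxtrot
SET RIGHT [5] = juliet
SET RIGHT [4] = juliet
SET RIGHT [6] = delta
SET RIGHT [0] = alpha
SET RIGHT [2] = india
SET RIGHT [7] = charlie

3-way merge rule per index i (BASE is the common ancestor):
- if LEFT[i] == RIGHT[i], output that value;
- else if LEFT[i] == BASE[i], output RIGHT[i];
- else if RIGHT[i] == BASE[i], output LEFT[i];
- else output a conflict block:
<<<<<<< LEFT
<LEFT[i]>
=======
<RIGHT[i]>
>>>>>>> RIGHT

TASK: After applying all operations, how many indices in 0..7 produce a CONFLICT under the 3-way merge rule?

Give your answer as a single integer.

Final LEFT:  [bravo, delta, foxtrot, echo, bravo, juliet, delta, juliet]
Final RIGHT: [alpha, delta, india, echo, juliet, juliet, delta, charlie]
i=0: L=bravo=BASE, R=alpha -> take RIGHT -> alpha
i=1: L=delta R=delta -> agree -> delta
i=2: L=foxtrot=BASE, R=india -> take RIGHT -> india
i=3: L=echo R=echo -> agree -> echo
i=4: L=bravo=BASE, R=juliet -> take RIGHT -> juliet
i=5: L=juliet R=juliet -> agree -> juliet
i=6: L=delta R=delta -> agree -> delta
i=7: L=juliet=BASE, R=charlie -> take RIGHT -> charlie
Conflict count: 0

Answer: 0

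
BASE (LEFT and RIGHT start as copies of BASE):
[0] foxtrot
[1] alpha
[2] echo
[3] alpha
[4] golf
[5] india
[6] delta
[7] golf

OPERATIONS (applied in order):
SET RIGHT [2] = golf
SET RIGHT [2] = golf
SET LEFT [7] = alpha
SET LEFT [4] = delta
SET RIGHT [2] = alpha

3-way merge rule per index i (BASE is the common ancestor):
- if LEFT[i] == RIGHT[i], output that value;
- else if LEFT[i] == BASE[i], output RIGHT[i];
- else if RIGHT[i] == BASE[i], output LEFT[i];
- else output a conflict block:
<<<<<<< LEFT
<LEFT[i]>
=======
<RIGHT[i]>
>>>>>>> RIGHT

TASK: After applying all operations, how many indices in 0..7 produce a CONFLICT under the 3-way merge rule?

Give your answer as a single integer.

Answer: 0

Derivation:
Final LEFT:  [foxtrot, alpha, echo, alpha, delta, india, delta, alpha]
Final RIGHT: [foxtrot, alpha, alpha, alpha, golf, india, delta, golf]
i=0: L=foxtrot R=foxtrot -> agree -> foxtrot
i=1: L=alpha R=alpha -> agree -> alpha
i=2: L=echo=BASE, R=alpha -> take RIGHT -> alpha
i=3: L=alpha R=alpha -> agree -> alpha
i=4: L=delta, R=golf=BASE -> take LEFT -> delta
i=5: L=india R=india -> agree -> india
i=6: L=delta R=delta -> agree -> delta
i=7: L=alpha, R=golf=BASE -> take LEFT -> alpha
Conflict count: 0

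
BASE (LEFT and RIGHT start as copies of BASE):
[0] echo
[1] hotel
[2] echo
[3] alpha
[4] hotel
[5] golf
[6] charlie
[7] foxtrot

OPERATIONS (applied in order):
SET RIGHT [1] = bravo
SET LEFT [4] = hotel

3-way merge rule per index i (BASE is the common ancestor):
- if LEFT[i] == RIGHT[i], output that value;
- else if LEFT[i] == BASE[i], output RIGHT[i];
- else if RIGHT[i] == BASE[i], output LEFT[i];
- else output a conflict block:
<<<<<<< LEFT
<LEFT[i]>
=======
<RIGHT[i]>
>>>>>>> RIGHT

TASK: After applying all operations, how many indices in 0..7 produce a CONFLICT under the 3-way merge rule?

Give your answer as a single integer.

Answer: 0

Derivation:
Final LEFT:  [echo, hotel, echo, alpha, hotel, golf, charlie, foxtrot]
Final RIGHT: [echo, bravo, echo, alpha, hotel, golf, charlie, foxtrot]
i=0: L=echo R=echo -> agree -> echo
i=1: L=hotel=BASE, R=bravo -> take RIGHT -> bravo
i=2: L=echo R=echo -> agree -> echo
i=3: L=alpha R=alpha -> agree -> alpha
i=4: L=hotel R=hotel -> agree -> hotel
i=5: L=golf R=golf -> agree -> golf
i=6: L=charlie R=charlie -> agree -> charlie
i=7: L=foxtrot R=foxtrot -> agree -> foxtrot
Conflict count: 0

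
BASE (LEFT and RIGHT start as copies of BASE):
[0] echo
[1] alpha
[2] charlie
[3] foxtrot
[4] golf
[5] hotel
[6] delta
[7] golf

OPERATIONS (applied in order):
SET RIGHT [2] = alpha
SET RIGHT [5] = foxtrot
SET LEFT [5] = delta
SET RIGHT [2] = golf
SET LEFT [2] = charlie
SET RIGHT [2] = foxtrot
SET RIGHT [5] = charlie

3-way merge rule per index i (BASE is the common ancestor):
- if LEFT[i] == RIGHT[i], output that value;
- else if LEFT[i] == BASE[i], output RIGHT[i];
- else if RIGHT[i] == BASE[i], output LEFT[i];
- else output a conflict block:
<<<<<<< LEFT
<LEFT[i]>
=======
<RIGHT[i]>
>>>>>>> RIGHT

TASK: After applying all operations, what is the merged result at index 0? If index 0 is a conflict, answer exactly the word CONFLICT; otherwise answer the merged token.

Answer: echo

Derivation:
Final LEFT:  [echo, alpha, charlie, foxtrot, golf, delta, delta, golf]
Final RIGHT: [echo, alpha, foxtrot, foxtrot, golf, charlie, delta, golf]
i=0: L=echo R=echo -> agree -> echo
i=1: L=alpha R=alpha -> agree -> alpha
i=2: L=charlie=BASE, R=foxtrot -> take RIGHT -> foxtrot
i=3: L=foxtrot R=foxtrot -> agree -> foxtrot
i=4: L=golf R=golf -> agree -> golf
i=5: BASE=hotel L=delta R=charlie all differ -> CONFLICT
i=6: L=delta R=delta -> agree -> delta
i=7: L=golf R=golf -> agree -> golf
Index 0 -> echo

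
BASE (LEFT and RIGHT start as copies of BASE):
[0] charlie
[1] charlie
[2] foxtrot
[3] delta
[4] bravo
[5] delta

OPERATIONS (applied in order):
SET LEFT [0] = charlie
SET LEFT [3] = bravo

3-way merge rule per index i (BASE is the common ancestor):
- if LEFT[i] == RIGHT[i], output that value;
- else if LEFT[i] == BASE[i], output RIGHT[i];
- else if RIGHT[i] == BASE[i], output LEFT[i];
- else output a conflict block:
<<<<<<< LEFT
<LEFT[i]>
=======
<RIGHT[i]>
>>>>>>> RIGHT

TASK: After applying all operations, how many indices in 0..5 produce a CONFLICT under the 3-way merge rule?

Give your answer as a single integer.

Answer: 0

Derivation:
Final LEFT:  [charlie, charlie, foxtrot, bravo, bravo, delta]
Final RIGHT: [charlie, charlie, foxtrot, delta, bravo, delta]
i=0: L=charlie R=charlie -> agree -> charlie
i=1: L=charlie R=charlie -> agree -> charlie
i=2: L=foxtrot R=foxtrot -> agree -> foxtrot
i=3: L=bravo, R=delta=BASE -> take LEFT -> bravo
i=4: L=bravo R=bravo -> agree -> bravo
i=5: L=delta R=delta -> agree -> delta
Conflict count: 0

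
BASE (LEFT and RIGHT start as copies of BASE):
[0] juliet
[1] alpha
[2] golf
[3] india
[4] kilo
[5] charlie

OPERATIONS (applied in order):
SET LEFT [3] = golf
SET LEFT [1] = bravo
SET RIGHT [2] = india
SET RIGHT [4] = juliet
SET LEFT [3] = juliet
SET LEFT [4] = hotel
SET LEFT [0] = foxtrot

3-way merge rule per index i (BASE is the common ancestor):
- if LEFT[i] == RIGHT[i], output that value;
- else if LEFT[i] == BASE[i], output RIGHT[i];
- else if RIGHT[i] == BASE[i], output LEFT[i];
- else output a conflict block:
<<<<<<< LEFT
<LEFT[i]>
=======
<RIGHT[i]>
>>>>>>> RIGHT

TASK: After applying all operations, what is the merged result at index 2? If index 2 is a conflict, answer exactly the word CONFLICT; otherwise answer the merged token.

Answer: india

Derivation:
Final LEFT:  [foxtrot, bravo, golf, juliet, hotel, charlie]
Final RIGHT: [juliet, alpha, india, india, juliet, charlie]
i=0: L=foxtrot, R=juliet=BASE -> take LEFT -> foxtrot
i=1: L=bravo, R=alpha=BASE -> take LEFT -> bravo
i=2: L=golf=BASE, R=india -> take RIGHT -> india
i=3: L=juliet, R=india=BASE -> take LEFT -> juliet
i=4: BASE=kilo L=hotel R=juliet all differ -> CONFLICT
i=5: L=charlie R=charlie -> agree -> charlie
Index 2 -> india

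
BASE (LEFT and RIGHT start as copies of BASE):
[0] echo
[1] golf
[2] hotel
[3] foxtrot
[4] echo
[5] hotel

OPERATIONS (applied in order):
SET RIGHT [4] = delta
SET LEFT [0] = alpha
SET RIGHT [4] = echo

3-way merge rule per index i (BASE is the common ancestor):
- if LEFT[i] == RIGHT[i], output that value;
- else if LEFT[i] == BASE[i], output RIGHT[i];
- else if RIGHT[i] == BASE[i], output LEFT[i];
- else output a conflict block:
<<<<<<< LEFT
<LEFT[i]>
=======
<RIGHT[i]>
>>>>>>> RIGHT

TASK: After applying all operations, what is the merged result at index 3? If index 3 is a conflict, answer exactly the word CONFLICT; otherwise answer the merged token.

Answer: foxtrot

Derivation:
Final LEFT:  [alpha, golf, hotel, foxtrot, echo, hotel]
Final RIGHT: [echo, golf, hotel, foxtrot, echo, hotel]
i=0: L=alpha, R=echo=BASE -> take LEFT -> alpha
i=1: L=golf R=golf -> agree -> golf
i=2: L=hotel R=hotel -> agree -> hotel
i=3: L=foxtrot R=foxtrot -> agree -> foxtrot
i=4: L=echo R=echo -> agree -> echo
i=5: L=hotel R=hotel -> agree -> hotel
Index 3 -> foxtrot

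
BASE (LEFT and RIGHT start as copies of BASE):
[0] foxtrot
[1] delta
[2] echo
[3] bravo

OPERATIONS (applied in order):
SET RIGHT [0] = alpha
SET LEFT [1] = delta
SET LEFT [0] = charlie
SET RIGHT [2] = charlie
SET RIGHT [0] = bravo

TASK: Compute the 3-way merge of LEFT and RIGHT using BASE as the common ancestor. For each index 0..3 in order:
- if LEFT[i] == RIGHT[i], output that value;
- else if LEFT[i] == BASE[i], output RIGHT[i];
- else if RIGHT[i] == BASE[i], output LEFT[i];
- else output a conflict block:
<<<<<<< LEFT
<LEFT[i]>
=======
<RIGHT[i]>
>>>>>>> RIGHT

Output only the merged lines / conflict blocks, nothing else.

Answer: <<<<<<< LEFT
charlie
=======
bravo
>>>>>>> RIGHT
delta
charlie
bravo

Derivation:
Final LEFT:  [charlie, delta, echo, bravo]
Final RIGHT: [bravo, delta, charlie, bravo]
i=0: BASE=foxtrot L=charlie R=bravo all differ -> CONFLICT
i=1: L=delta R=delta -> agree -> delta
i=2: L=echo=BASE, R=charlie -> take RIGHT -> charlie
i=3: L=bravo R=bravo -> agree -> bravo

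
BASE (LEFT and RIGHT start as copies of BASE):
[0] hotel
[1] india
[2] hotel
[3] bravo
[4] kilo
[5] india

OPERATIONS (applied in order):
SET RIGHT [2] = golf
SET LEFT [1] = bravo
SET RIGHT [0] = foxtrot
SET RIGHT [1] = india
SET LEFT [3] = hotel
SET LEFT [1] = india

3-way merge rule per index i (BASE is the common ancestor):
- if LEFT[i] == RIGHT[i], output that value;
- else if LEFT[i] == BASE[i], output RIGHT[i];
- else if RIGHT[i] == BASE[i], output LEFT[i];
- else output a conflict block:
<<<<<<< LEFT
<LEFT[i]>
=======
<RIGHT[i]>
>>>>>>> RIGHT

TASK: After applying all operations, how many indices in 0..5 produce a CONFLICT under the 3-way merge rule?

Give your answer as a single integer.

Answer: 0

Derivation:
Final LEFT:  [hotel, india, hotel, hotel, kilo, india]
Final RIGHT: [foxtrot, india, golf, bravo, kilo, india]
i=0: L=hotel=BASE, R=foxtrot -> take RIGHT -> foxtrot
i=1: L=india R=india -> agree -> india
i=2: L=hotel=BASE, R=golf -> take RIGHT -> golf
i=3: L=hotel, R=bravo=BASE -> take LEFT -> hotel
i=4: L=kilo R=kilo -> agree -> kilo
i=5: L=india R=india -> agree -> india
Conflict count: 0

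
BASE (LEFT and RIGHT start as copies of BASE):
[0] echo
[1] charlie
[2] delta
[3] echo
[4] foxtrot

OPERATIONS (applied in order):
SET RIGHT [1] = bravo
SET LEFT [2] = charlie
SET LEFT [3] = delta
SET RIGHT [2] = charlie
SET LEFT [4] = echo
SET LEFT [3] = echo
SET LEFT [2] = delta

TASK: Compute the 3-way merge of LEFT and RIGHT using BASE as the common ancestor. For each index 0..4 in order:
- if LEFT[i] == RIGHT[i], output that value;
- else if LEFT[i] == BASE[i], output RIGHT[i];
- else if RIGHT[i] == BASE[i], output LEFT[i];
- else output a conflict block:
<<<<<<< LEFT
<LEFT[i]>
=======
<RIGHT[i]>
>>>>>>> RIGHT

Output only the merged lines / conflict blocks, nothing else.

Final LEFT:  [echo, charlie, delta, echo, echo]
Final RIGHT: [echo, bravo, charlie, echo, foxtrot]
i=0: L=echo R=echo -> agree -> echo
i=1: L=charlie=BASE, R=bravo -> take RIGHT -> bravo
i=2: L=delta=BASE, R=charlie -> take RIGHT -> charlie
i=3: L=echo R=echo -> agree -> echo
i=4: L=echo, R=foxtrot=BASE -> take LEFT -> echo

Answer: echo
bravo
charlie
echo
echo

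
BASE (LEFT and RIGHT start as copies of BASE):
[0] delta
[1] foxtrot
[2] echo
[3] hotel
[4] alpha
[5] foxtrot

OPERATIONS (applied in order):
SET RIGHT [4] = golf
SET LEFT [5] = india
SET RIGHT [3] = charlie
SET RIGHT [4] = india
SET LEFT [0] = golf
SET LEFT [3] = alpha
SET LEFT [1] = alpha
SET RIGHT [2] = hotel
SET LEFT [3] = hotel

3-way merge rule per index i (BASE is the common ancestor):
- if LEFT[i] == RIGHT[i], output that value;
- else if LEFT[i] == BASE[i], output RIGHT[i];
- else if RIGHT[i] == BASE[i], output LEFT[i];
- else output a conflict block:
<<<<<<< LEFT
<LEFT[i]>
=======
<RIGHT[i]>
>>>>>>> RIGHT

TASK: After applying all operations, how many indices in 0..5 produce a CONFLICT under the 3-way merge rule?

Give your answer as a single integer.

Answer: 0

Derivation:
Final LEFT:  [golf, alpha, echo, hotel, alpha, india]
Final RIGHT: [delta, foxtrot, hotel, charlie, india, foxtrot]
i=0: L=golf, R=delta=BASE -> take LEFT -> golf
i=1: L=alpha, R=foxtrot=BASE -> take LEFT -> alpha
i=2: L=echo=BASE, R=hotel -> take RIGHT -> hotel
i=3: L=hotel=BASE, R=charlie -> take RIGHT -> charlie
i=4: L=alpha=BASE, R=india -> take RIGHT -> india
i=5: L=india, R=foxtrot=BASE -> take LEFT -> india
Conflict count: 0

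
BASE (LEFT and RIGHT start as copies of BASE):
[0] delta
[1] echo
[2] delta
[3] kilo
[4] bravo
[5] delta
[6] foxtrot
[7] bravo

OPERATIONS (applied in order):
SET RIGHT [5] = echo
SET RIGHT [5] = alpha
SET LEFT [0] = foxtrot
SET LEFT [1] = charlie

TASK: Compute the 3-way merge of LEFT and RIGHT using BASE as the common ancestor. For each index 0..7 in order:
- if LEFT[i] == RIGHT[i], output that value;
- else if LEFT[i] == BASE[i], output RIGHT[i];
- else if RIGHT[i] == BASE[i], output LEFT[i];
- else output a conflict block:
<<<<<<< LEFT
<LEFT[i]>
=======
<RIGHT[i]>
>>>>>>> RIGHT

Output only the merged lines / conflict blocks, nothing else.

Answer: foxtrot
charlie
delta
kilo
bravo
alpha
foxtrot
bravo

Derivation:
Final LEFT:  [foxtrot, charlie, delta, kilo, bravo, delta, foxtrot, bravo]
Final RIGHT: [delta, echo, delta, kilo, bravo, alpha, foxtrot, bravo]
i=0: L=foxtrot, R=delta=BASE -> take LEFT -> foxtrot
i=1: L=charlie, R=echo=BASE -> take LEFT -> charlie
i=2: L=delta R=delta -> agree -> delta
i=3: L=kilo R=kilo -> agree -> kilo
i=4: L=bravo R=bravo -> agree -> bravo
i=5: L=delta=BASE, R=alpha -> take RIGHT -> alpha
i=6: L=foxtrot R=foxtrot -> agree -> foxtrot
i=7: L=bravo R=bravo -> agree -> bravo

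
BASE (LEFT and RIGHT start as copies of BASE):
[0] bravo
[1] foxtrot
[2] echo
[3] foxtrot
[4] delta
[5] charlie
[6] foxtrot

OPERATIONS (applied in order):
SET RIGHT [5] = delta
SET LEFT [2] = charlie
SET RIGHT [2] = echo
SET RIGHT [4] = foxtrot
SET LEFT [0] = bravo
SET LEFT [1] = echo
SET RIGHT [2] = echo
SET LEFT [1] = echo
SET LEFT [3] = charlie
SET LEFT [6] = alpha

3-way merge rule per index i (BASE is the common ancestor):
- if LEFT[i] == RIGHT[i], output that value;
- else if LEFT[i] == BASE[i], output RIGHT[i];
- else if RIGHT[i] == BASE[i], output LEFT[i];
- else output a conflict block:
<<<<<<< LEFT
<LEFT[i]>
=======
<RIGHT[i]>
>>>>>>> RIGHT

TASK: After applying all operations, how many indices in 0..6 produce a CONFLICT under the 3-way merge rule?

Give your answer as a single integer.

Answer: 0

Derivation:
Final LEFT:  [bravo, echo, charlie, charlie, delta, charlie, alpha]
Final RIGHT: [bravo, foxtrot, echo, foxtrot, foxtrot, delta, foxtrot]
i=0: L=bravo R=bravo -> agree -> bravo
i=1: L=echo, R=foxtrot=BASE -> take LEFT -> echo
i=2: L=charlie, R=echo=BASE -> take LEFT -> charlie
i=3: L=charlie, R=foxtrot=BASE -> take LEFT -> charlie
i=4: L=delta=BASE, R=foxtrot -> take RIGHT -> foxtrot
i=5: L=charlie=BASE, R=delta -> take RIGHT -> delta
i=6: L=alpha, R=foxtrot=BASE -> take LEFT -> alpha
Conflict count: 0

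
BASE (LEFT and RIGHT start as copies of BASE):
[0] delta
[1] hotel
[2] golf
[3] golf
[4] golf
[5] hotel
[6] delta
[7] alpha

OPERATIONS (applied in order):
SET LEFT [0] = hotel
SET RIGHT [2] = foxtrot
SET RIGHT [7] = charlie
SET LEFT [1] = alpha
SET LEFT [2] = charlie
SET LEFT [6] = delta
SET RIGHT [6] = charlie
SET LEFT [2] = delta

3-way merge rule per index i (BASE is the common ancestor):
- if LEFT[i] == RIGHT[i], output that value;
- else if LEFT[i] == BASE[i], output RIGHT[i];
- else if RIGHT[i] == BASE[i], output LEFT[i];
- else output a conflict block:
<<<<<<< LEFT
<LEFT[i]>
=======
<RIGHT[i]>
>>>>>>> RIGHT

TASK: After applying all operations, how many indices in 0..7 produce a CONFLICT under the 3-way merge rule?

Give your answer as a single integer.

Answer: 1

Derivation:
Final LEFT:  [hotel, alpha, delta, golf, golf, hotel, delta, alpha]
Final RIGHT: [delta, hotel, foxtrot, golf, golf, hotel, charlie, charlie]
i=0: L=hotel, R=delta=BASE -> take LEFT -> hotel
i=1: L=alpha, R=hotel=BASE -> take LEFT -> alpha
i=2: BASE=golf L=delta R=foxtrot all differ -> CONFLICT
i=3: L=golf R=golf -> agree -> golf
i=4: L=golf R=golf -> agree -> golf
i=5: L=hotel R=hotel -> agree -> hotel
i=6: L=delta=BASE, R=charlie -> take RIGHT -> charlie
i=7: L=alpha=BASE, R=charlie -> take RIGHT -> charlie
Conflict count: 1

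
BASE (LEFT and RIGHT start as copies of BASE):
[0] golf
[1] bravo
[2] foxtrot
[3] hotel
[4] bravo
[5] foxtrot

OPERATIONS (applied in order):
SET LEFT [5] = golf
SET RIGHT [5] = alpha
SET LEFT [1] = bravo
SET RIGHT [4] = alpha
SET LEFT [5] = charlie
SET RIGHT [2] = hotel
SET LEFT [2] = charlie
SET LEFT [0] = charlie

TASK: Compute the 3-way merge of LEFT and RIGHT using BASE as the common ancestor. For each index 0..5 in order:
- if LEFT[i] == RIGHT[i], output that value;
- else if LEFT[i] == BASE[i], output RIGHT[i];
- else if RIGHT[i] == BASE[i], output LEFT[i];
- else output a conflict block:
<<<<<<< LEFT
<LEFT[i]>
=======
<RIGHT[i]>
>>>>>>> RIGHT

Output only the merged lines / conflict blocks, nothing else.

Answer: charlie
bravo
<<<<<<< LEFT
charlie
=======
hotel
>>>>>>> RIGHT
hotel
alpha
<<<<<<< LEFT
charlie
=======
alpha
>>>>>>> RIGHT

Derivation:
Final LEFT:  [charlie, bravo, charlie, hotel, bravo, charlie]
Final RIGHT: [golf, bravo, hotel, hotel, alpha, alpha]
i=0: L=charlie, R=golf=BASE -> take LEFT -> charlie
i=1: L=bravo R=bravo -> agree -> bravo
i=2: BASE=foxtrot L=charlie R=hotel all differ -> CONFLICT
i=3: L=hotel R=hotel -> agree -> hotel
i=4: L=bravo=BASE, R=alpha -> take RIGHT -> alpha
i=5: BASE=foxtrot L=charlie R=alpha all differ -> CONFLICT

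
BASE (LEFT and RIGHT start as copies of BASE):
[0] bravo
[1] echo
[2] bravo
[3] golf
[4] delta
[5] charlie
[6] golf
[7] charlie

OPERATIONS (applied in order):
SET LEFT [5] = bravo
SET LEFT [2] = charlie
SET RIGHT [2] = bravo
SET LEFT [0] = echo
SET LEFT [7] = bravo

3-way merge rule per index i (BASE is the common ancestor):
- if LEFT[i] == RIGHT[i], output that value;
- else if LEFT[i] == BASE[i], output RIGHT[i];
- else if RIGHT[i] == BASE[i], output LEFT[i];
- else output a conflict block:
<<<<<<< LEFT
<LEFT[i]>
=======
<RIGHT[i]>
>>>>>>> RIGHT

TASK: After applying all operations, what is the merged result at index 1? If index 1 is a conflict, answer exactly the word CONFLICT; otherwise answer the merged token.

Answer: echo

Derivation:
Final LEFT:  [echo, echo, charlie, golf, delta, bravo, golf, bravo]
Final RIGHT: [bravo, echo, bravo, golf, delta, charlie, golf, charlie]
i=0: L=echo, R=bravo=BASE -> take LEFT -> echo
i=1: L=echo R=echo -> agree -> echo
i=2: L=charlie, R=bravo=BASE -> take LEFT -> charlie
i=3: L=golf R=golf -> agree -> golf
i=4: L=delta R=delta -> agree -> delta
i=5: L=bravo, R=charlie=BASE -> take LEFT -> bravo
i=6: L=golf R=golf -> agree -> golf
i=7: L=bravo, R=charlie=BASE -> take LEFT -> bravo
Index 1 -> echo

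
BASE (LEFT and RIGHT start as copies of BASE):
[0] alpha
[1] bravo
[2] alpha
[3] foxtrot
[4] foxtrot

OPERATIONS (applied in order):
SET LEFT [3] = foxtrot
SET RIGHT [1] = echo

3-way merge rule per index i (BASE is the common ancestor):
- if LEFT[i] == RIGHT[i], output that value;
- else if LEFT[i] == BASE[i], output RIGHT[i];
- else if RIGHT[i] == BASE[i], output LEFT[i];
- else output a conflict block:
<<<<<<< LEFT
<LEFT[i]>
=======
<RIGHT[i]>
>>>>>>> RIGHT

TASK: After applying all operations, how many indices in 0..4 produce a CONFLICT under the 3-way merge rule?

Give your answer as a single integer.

Final LEFT:  [alpha, bravo, alpha, foxtrot, foxtrot]
Final RIGHT: [alpha, echo, alpha, foxtrot, foxtrot]
i=0: L=alpha R=alpha -> agree -> alpha
i=1: L=bravo=BASE, R=echo -> take RIGHT -> echo
i=2: L=alpha R=alpha -> agree -> alpha
i=3: L=foxtrot R=foxtrot -> agree -> foxtrot
i=4: L=foxtrot R=foxtrot -> agree -> foxtrot
Conflict count: 0

Answer: 0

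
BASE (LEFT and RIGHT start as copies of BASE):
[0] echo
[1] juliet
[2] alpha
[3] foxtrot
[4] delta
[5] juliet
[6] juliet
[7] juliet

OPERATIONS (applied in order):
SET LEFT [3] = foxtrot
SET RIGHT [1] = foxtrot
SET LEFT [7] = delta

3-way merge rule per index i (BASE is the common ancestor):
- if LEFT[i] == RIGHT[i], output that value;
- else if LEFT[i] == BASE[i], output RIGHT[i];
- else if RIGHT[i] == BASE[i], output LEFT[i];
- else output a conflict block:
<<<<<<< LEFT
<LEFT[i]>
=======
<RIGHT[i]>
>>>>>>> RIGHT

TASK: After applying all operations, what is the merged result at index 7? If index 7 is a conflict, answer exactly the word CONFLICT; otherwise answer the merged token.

Final LEFT:  [echo, juliet, alpha, foxtrot, delta, juliet, juliet, delta]
Final RIGHT: [echo, foxtrot, alpha, foxtrot, delta, juliet, juliet, juliet]
i=0: L=echo R=echo -> agree -> echo
i=1: L=juliet=BASE, R=foxtrot -> take RIGHT -> foxtrot
i=2: L=alpha R=alpha -> agree -> alpha
i=3: L=foxtrot R=foxtrot -> agree -> foxtrot
i=4: L=delta R=delta -> agree -> delta
i=5: L=juliet R=juliet -> agree -> juliet
i=6: L=juliet R=juliet -> agree -> juliet
i=7: L=delta, R=juliet=BASE -> take LEFT -> delta
Index 7 -> delta

Answer: delta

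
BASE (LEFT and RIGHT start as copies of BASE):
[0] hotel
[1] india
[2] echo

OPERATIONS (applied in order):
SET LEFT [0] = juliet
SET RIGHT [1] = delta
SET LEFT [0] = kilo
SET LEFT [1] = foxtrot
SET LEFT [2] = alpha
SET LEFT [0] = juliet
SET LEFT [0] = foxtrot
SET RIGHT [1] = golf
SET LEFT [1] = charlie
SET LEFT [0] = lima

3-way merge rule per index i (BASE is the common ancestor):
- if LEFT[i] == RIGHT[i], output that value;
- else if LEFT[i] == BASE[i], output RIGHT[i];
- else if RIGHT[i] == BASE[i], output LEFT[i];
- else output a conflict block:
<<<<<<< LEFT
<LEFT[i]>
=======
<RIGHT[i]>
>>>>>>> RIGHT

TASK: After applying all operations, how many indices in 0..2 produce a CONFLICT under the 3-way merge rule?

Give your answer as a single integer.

Final LEFT:  [lima, charlie, alpha]
Final RIGHT: [hotel, golf, echo]
i=0: L=lima, R=hotel=BASE -> take LEFT -> lima
i=1: BASE=india L=charlie R=golf all differ -> CONFLICT
i=2: L=alpha, R=echo=BASE -> take LEFT -> alpha
Conflict count: 1

Answer: 1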